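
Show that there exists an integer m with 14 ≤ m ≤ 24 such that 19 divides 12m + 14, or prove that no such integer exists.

Scanning upward from m = 14 gives 182, 194, 206, 218, 230, 242, 254, none divisible by 19. Try m = 21: 12·21 + 14 = 266 = 14·19, which is divisible by 19.

m = 21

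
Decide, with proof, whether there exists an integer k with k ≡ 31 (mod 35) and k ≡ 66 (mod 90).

k = 66

Here gcd(35, 90) = 5, and both 31 and 66 leave remainder 1 mod 5, so the system is consistent.
The integers ≡ 31 (mod 35) are 31, 66, …; their remainders mod 90 are 31, 66, so k = 66 is the first that is ≡ 66 (mod 90).
Check: 66 mod 35 = 31, 66 mod 90 = 66. ✓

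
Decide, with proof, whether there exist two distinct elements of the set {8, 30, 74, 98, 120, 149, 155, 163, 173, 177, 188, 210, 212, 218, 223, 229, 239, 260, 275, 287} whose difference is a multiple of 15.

Yes: 8 and 98.

8 mod 15 = 8 and 98 mod 15 = 8, so 98 − 8 = 90 = 6·15.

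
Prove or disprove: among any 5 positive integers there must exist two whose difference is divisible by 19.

Try 5 consecutive integers, 88, 89, …, 92. Their remainders mod 19 are 12, 13, 14, 15, 16 — pairwise different, as any 5 ≤ 19 consecutive integers have distinct residues.
No two share a residue, so no pair has difference divisible by 19; the claim fails for this set.

No; for instance {88, 89, 90, 91, 92} is a counterexample.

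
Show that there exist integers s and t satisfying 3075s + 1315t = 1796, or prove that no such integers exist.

No, no such integers exist.

Any value of 3075s + 1315t is a multiple of gcd(3075, 1315) = 5.
But 1796 = 5·359 + 1, so 5 ∤ 1796.
Hence no integers s, t satisfy the equation.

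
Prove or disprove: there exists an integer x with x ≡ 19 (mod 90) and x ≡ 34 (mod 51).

x = 289

gcd(90, 51) = 3. A simultaneous solution exists iff 19 ≡ 34 (mod 3); here 19 mod 3 = 1 = 34 mod 3, so it does.
List candidates x ≡ 19 (mod 90): 19, 109, 199, 289. Modulo 51 these are 19, 7, 46, 34; 289 gives 34 as required.
Check: 289 mod 90 = 19, 289 mod 51 = 34. ✓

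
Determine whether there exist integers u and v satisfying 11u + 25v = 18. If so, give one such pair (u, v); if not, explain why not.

u = 13, v = -5

11 and 25 are coprime, so 11u + 25v ranges over all of ℤ.
Euclidean algorithm: 25 = 2·11 + 3, 11 = 3·3 + 2, 3 = 1·2 + 1, 2 = 2·1 + 0.
Working back up the chain: 1 = 3 − 1·2 = 3 − (11 − 3·3) = −11 + 4·3 = −11 + 4·(25 − 2·11) = 4·25 − 9·11. So 11·(-9) + 25·4 = 1.
Multiplying through by 18: u = (-9)·18 = -162, v = 4·18 = 72 is a solution.
The general solution is u = -162 + 25k, v = 72 − 11k; taking k = 7 gives the smaller pair u = 13, v = -5.
Indeed 11·13 + 25·(-5) = 143 − 125 = 18.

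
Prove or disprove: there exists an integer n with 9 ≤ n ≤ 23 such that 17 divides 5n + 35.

At n = 10 we get 5·10 + 35 = 85, and 85 = 17·5.

n = 10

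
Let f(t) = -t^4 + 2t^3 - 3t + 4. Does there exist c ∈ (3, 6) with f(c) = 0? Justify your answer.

f(3) = -32 and f(6) = -878, both negative, so a sign-change argument is unavailable; we show f keeps this sign on the whole interval.
Substitute t = 3 + u, where 0 < u < 3 on the interval. Expanding, f(3 + u) = -u^4 - 10u^3 - 36u^2 - 57u - 32.
The nonzero coefficients here are all negative, so for u > 0 every term is negative (or zero), and the constant term -32 is strictly negative.
Therefore f(t) < 0 throughout (3, 6), and f has no zero there.

f has no root in that interval.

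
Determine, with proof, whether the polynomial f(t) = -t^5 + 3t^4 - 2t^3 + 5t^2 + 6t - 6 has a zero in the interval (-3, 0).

Such a root exists.

f(-3) = 561 and f(0) = -6, which have opposite signs.
Since f is a polynomial it is continuous on [-3, 0].
By the Intermediate Value Theorem f must vanish at some point of (-3, 0).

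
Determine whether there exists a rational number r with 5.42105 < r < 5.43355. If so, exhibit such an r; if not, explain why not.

r = 38/7

Look for a denominator N such that an integer falls strictly between N·5.42105 and N·5.43355. N = 7 works: 7·5.42105 = 37.94735 < 38 < 38.03485 = 7·5.43355.
So r = 38/7 works: it is a ratio of integers, and dividing 7·5.42105 < 38 < 7·5.43355 through by 7 gives 5.42105 < 38/7 < 5.43355.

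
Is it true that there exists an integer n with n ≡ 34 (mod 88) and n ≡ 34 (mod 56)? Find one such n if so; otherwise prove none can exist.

n = 34

The moduli are not coprime: gcd(88, 56) = 8. Compatibility requires 8 ∣ (34 − 34) = 0, which holds, so solutions exist.
In fact n = 34 itself already satisfies 34 mod 56 = 34.
Verify: 34 = 0·88 + 34 and 34 = 0·56 + 34. ✓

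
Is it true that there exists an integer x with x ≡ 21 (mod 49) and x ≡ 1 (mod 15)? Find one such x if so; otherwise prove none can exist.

gcd(49, 15) = 1, so the Chinese Remainder Theorem guarantees exactly one residue class mod 735 satisfying both.
Any solution of the first congruence is x = 21 + 49t; substituting into the second, 49t ≡ 1 − 21 ≡ 10 (mod 15).
49 ≡ 4 (mod 15), so this reads 4t ≡ 10 (mod 15). Since 4·4 = 16 = 1·15 + 1, the inverse of 4 mod 15 is 4.
Therefore t ≡ 4·10 = 40 ≡ 10 (mod 15).
Taking t = 10 gives x = 21 + 49·10 = 511.
Check: 511 mod 49 = 21, 511 mod 15 = 1. ✓

x = 511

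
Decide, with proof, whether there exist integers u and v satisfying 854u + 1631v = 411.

gcd(854, 1631) = 7, so every integer of the form 854u + 1631v is a multiple of 7.
However 411 leaves remainder 5 on division by 7.
Therefore 854u + 1631v = 411 has no solution in integers.

No such integers exist.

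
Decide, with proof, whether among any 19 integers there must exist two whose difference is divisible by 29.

Consider the 19 integers 101, 102, …, 119. They lie in distinct residue classes modulo 29, since 19 ≤ 29.
No two share a residue, so no pair has difference divisible by 29; the claim fails for this set.

No; for instance {101, 102, 103, 104, 105, 106, 107, 108, 109, 110, 111, 112, 113, 114, 115, 116, 117, 118, 119} is a counterexample.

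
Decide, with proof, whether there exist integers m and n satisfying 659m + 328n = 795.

m = 265, n = -530

Since gcd(659, 328) = 1, every integer is an integer combination of 659 and 328.
Run the Euclidean algorithm on 659 and 328: 659 = 2·328 + 3, 328 = 109·3 + 1, 3 = 3·1 + 0.
Working back up the chain: 1 = 328 − 109·3 = 328 − 109·(659 − 2·328) = −109·659 + 219·328. So 659·(-109) + 328·219 = 1.
Scaling by 795 gives the particular solution (m, n) = (-86655, 174105).
The general solution is m = -86655 + 328k, n = 174105 − 659k; taking k = 265 gives the smaller pair m = 265, n = -530.
Indeed 659·265 + 328·(-530) = 174635 − 173840 = 795.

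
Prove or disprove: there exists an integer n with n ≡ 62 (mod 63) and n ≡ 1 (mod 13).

The moduli 63 and 13 are coprime, so by the Chinese Remainder Theorem a unique solution modulo 819 exists.
Write n = 62 + 63t and require 62 + 63t ≡ 1 (mod 13), i.e. 63t ≡ 4 (mod 13).
63 ≡ 11 (mod 13), so this reads 11t ≡ 4 (mod 13). Note 11·6 = 66 ≡ 1 (mod 13) (as 66 − 1 = 5·13), so 11⁻¹ ≡ 6.
Therefore t ≡ 6·4 = 24 ≡ 11 (mod 13).
Taking t = 11 gives n = 62 + 63·11 = 755.
Verify: 755 = 11·63 + 62 and 755 = 58·13 + 1. ✓

n = 755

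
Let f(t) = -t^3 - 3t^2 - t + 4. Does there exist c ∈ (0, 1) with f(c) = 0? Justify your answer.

f(0) = 4 and f(1) = -1, which have opposite signs.
Since f is a polynomial it is continuous on [0, 1].
By the Intermediate Value Theorem, f takes the value 0 somewhere in the open interval.

Yes, f has a root in the interval.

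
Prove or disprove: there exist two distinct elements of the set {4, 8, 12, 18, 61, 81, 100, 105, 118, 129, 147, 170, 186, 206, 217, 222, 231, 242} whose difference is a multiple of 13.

4 mod 13 = 4 and 147 mod 13 = 4, so 147 − 4 = 143 = 11·13.

The pair (4, 147) works.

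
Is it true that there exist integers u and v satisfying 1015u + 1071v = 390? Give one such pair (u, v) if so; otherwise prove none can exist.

Any value of 1015u + 1071v is a multiple of gcd(1015, 1071) = 7.
But 390 = 7·55 + 5, so 7 ∤ 390.
So the equation is unsolvable over ℤ.

No such integers exist.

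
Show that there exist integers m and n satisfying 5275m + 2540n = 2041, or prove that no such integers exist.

No such integers exist.

Both 5275 and 2540 are divisible by gcd(5275, 2540) = 5, hence so is any combination 5275m + 2540n.
But 2041 is not a multiple of 5 (it leaves remainder 1).
Therefore 5275m + 2540n = 2041 has no solution in integers.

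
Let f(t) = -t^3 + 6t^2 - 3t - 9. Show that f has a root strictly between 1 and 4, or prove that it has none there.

f(1) = -7 and f(4) = 11, which have opposite signs.
Since f is a polynomial it is continuous on [1, 4].
By the Intermediate Value Theorem f must vanish at some point of (1, 4).

Such a root exists.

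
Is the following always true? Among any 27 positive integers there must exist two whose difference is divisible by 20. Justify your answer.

Partition the integers by their residue mod 20; there are 20 classes.
With 27 integers and only 20 classes, the pigeonhole principle forces two of them, say a and b, into the same class.
Equal remainders mean a − b ≡ 0 (mod 20), so 20 divides their difference.

Yes.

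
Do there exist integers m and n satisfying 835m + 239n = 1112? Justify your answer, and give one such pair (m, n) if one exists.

Since gcd(835, 239) = 1, every integer is an integer combination of 835 and 239.
Dividing repeatedly: 835 = 3·239 + 118, 239 = 2·118 + 3, 118 = 39·3 + 1, 3 = 3·1 + 0.
Back-substituting, 1 = 118 − 39·3 = 118 − 39·(239 − 2·118) = −39·239 + 79·118 = −39·239 + 79·(835 − 3·239) = 79·835 − 276·239; that is, 835·79 + 239·(-276) = 1.
Times 1112: 835·87848 + 239·(-306912) = 1112, so (87848, -306912) solves it.
Subtracting 367·239 from m and adding 367·835 to n gives the tidier solution (135, -467).
Indeed 835·135 + 239·(-467) = 112725 − 111613 = 1112.

m = 135, n = -467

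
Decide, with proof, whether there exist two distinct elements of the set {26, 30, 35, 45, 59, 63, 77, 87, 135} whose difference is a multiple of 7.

Both 30 and 135 leave remainder 2 on division by 7; their difference 105 = 15·7 is a multiple of 7.

30 and 135 are such a pair.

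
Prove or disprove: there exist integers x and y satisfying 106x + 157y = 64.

x = 48, y = -32

106 and 157 are coprime, so 106x + 157y ranges over all of ℤ.
Dividing repeatedly: 157 = 1·106 + 51, 106 = 2·51 + 4, 51 = 12·4 + 3, 4 = 1·3 + 1, 3 = 3·1 + 0.
Working back up the chain: 1 = 4 − 1·3 = 4 − (51 − 12·4) = −51 + 13·4 = −51 + 13·(106 − 2·51) = 13·106 − 27·51 = 13·106 − 27·(157 − 1·106) = −27·157 + 40·106. So 106·40 + 157·(-27) = 1.
Times 64: 106·2560 + 157·(-1728) = 64, so (2560, -1728) solves it.
Subtracting 16·157 from x and adding 16·106 to y gives the tidier solution (48, -32).
Check: 106·48 + 157·(-32) = 5088 − 5024 = 64. ✓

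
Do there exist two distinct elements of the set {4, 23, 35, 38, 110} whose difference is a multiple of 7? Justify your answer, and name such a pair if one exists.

Residues mod 7: 4↦4, 23↦2, 35↦0, 38↦3, 110↦5.
All 5 residues are distinct, so no two elements differ by a multiple of 7.

There is no such pair.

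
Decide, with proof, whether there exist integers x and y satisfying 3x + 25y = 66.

x = 22, y = 0

Since gcd(3, 25) = 1, every integer is an integer combination of 3 and 25.
Euclidean algorithm: 25 = 8·3 + 1, 3 = 3·1 + 0.
Working back up the chain: 1 = 25 − 8·3. So 3·(-8) + 25·1 = 1.
Times 66: 3·(-528) + 25·66 = 66, so (-528, 66) solves it.
Adding 22·25 to x and subtracting 22·3 from y gives the tidier solution (22, 0).
Indeed 3·22 + 25·0 = 66 + 0 = 66.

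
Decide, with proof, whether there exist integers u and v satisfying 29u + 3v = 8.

u = 1, v = -7

Since gcd(29, 3) = 1, every integer is an integer combination of 29 and 3.
Euclidean algorithm: 29 = 9·3 + 2, 3 = 1·2 + 1, 2 = 2·1 + 0.
Working back up the chain: 1 = 3 − 1·2 = 3 − (29 − 9·3) = −29 + 10·3. So 29·(-1) + 3·10 = 1.
Multiplying through by 8: u = (-1)·8 = -8, v = 10·8 = 80 is a solution.
Shifting by a multiple of (3, −29) keeps it a solution: u = -8 + 3·3 = 1, v = 80 − 3·29 = -7.
Indeed 29·1 + 3·(-7) = 29 − 21 = 8.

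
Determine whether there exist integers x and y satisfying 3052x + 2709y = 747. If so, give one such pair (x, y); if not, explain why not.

gcd(3052, 2709) = 7, so every integer of the form 3052x + 2709y is a multiple of 7.
But 747 is not a multiple of 7 (it leaves remainder 5).
Therefore 3052x + 2709y = 747 has no solution in integers.

No such integers exist.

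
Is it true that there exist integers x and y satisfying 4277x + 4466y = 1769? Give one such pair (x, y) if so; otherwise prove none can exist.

No, no such integers exist.

Any value of 4277x + 4466y is a multiple of gcd(4277, 4466) = 7.
But 1769 = 7·252 + 5, so 7 ∤ 1769.
Hence no integers x, y satisfy the equation.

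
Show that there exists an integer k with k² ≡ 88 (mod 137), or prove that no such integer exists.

k = 15

k = 15 works: 15² = 225, and 225 − 88 = 137 = 1·137.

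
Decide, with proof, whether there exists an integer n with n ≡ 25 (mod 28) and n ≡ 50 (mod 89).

n = 2097

Since 28 and 89 share no common factor, CRT says the pair of congruences has a solution (unique mod 2492).
Write n = 25 + 28t and require 25 + 28t ≡ 50 (mod 89), i.e. 28t ≡ 25 (mod 89).
To invert 28 modulo 89: 89 = 3·28 + 5, 28 = 5·5 + 3, 5 = 1·3 + 2, 3 = 1·2 + 1, 2 = 2·1 + 0, and unwinding, 1 = 3 − 1·2 = 3 − (5 − 1·3) = −5 + 2·3 = −5 + 2·(28 − 5·5) = 2·28 − 11·5 = 2·28 − 11·(89 − 3·28) = −11·89 + 35·28. Thus 28⁻¹ ≡ 35 (mod 89).
Multiplying by 35: t ≡ 35·25 = 875 ≡ 74 (mod 89).
Taking t = 74 gives n = 25 + 28·74 = 2097.
Verify: 2097 = 74·28 + 25 and 2097 = 23·89 + 50. ✓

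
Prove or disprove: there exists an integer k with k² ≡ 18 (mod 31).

k = 24 works: 24² = 576, and 576 − 18 = 558 = 18·31.

k = 24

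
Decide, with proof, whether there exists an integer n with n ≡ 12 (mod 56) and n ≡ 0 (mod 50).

n = 1300

The moduli are not coprime: gcd(56, 50) = 2. Compatibility requires 2 ∣ (0 − 12) = -12, which holds, so solutions exist.
Put n = 12 + 56t, so we need 56t ≡ 38 (mod 50), equivalently (divide by 2) 28t ≡ 19 (mod 25).
28 ≡ 3 (mod 25), so this reads 3t ≡ 19 (mod 25). Since 3·17 = 51 = 2·25 + 1, the inverse of 3 mod 25 is 17.
Therefore t ≡ 17·19 = 323 ≡ 23 (mod 25).
Then n = 12 + 56·23 = 1300.
Indeed 1300 ≡ 12 (mod 56) and 1300 ≡ 0 (mod 50).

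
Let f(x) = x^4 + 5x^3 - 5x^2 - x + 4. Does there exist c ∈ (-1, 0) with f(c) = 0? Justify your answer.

Yes, f has a root in the interval.

f(-1) = -4 and f(0) = 4, which have opposite signs.
As a polynomial, f is continuous on every closed interval.
The Intermediate Value Theorem then guarantees some c ∈ (-1, 0) with f(c) = 0.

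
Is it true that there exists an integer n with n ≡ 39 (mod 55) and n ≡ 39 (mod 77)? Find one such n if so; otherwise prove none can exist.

n = 39

The moduli are not coprime: gcd(55, 77) = 11. Compatibility requires 11 ∣ (39 − 39) = 0, which holds, so solutions exist.
The smallest candidate n = 39 works directly: 39 ≡ 39 (mod 77).
Indeed 39 ≡ 39 (mod 55) and 39 ≡ 39 (mod 77).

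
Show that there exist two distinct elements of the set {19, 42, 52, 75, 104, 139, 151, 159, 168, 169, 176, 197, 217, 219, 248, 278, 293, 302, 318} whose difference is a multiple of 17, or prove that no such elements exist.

19 and 104 are such a pair.

19 mod 17 = 2 and 104 mod 17 = 2, so 104 − 19 = 85 = 5·17.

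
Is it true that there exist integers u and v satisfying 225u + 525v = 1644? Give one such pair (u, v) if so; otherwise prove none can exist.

No, no such integers exist.

Any value of 225u + 525v is a multiple of gcd(225, 525) = 75.
But 1644 is not a multiple of 75 (it leaves remainder 69).
So the equation is unsolvable over ℤ.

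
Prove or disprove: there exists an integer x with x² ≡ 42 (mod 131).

131 is prime, so by Euler's criterion 42 is a square mod 131 iff 42^((131−1)/2) = 42^65 ≡ 1 (mod 131).
Squaring successively (mod 131): 42^2 = 1764 ≡ 61; 42^4 ≡ 61² = 3721 ≡ 53; 42^8 ≡ 53² = 2809 ≡ 58; 42^16 ≡ 58² = 3364 ≡ 89; 42^32 ≡ 89² = 7921 ≡ 61; 42^64 ≡ 61² = 3721 ≡ 53.
Since 65 = 64 + 1, 42^65 ≡ 53 · 42; multiplying out mod 131: 53·42 = 2226 ≡ 130. Thus 42^65 ≡ 130 ≡ −1 (mod 131).
By Euler's criterion 42 is a quadratic non-residue mod 131: no x satisfies x² ≡ 42 (mod 131).

No such integer exists.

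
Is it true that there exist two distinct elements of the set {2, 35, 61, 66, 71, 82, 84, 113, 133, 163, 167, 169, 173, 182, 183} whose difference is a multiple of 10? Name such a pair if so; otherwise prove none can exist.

2 and 82 are such a pair.

Reduce each element mod 10: 2↦2, 35↦5, 61↦1, 66↦6, 71↦1, 82↦2, 84↦4, 113↦3, 133↦3, 163↦3, 167↦7, 169↦9, 173↦3, 182↦2, 183↦3. The residue 2 repeats (at 2 and 82), and 82 − 2 = 80 = 8·10.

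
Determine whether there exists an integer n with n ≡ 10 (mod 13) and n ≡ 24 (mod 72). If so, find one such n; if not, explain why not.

gcd(13, 72) = 1, so the Chinese Remainder Theorem guarantees exactly one residue class mod 936 satisfying both.
Any solution of the first congruence is n = 10 + 13t; substituting into the second, 13t ≡ 24 − 10 ≡ 14 (mod 72).
Invert 13 mod 72 by the Euclidean algorithm: 72 = 5·13 + 7, 13 = 1·7 + 6, 7 = 1·6 + 1, 6 = 6·1 + 0; back-substituting, 1 = 7 − 1·6 = 7 − (13 − 1·7) = −13 + 2·7 = −13 + 2·(72 − 5·13) = 2·72 − 11·13. Hence 13·(-11) ≡ 1, so 13⁻¹ ≡ -11 ≡ 61 (mod 72).
Multiplying by 61: t ≡ 61·14 = 854 ≡ 62 (mod 72).
Taking t = 62 gives n = 10 + 13·62 = 816.
Check: 816 mod 13 = 10, 816 mod 72 = 24. ✓

n = 816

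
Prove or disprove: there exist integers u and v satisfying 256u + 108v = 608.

Since gcd(256, 108) = 4 and 608 = 4·152, Bézout's identity guarantees a solution.
Dividing through by 4 reduces the equation to 64u + 27v = 152.
Run the Euclidean algorithm on 64 and 27: 64 = 2·27 + 10, 27 = 2·10 + 7, 10 = 1·7 + 3, 7 = 2·3 + 1, 3 = 3·1 + 0.
Working back up the chain: 1 = 7 − 2·3 = 7 − 2·(10 − 1·7) = −2·10 + 3·7 = −2·10 + 3·(27 − 2·10) = 3·27 − 8·10 = 3·27 − 8·(64 − 2·27) = −8·64 + 19·27. So 64·(-8) + 27·19 = 1.
Times 152: 64·(-1216) + 27·2888 = 152, so (-1216, 2888) solves it.
Shifting by a multiple of (27, −64) keeps it a solution: u = -1216 + 46·27 = 26, v = 2888 − 46·64 = -56.
Indeed 256·26 + 108·(-56) = 6656 − 6048 = 608.

u = 26, v = -56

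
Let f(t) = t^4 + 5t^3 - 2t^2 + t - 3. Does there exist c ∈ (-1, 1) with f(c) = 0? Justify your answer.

Such a root exists.

f(-1) = -10 and f(1) = 2, which have opposite signs.
As a polynomial, f is continuous on every closed interval.
The Intermediate Value Theorem then guarantees some c ∈ (-1, 1) with f(c) = 0.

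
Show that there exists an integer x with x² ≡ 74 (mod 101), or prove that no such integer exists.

101 is prime, so by Euler's criterion 74 is a square mod 101 iff 74^((101−1)/2) = 74^50 ≡ 1 (mod 101).
Repeated squaring mod 101: 74^2 = 5476 ≡ 22; 74^4 ≡ 22² = 484 ≡ 80; 74^8 ≡ 80² = 6400 ≡ 37; 74^16 ≡ 37² = 1369 ≡ 56; 74^32 ≡ 56² = 3136 ≡ 5.
Since 50 = 32 + 16 + 2, 74^50 ≡ 5 · 56 · 22; multiplying out mod 101: 5·56 = 280 ≡ 78, then 78·22 = 1716 ≡ 100. Thus 74^50 ≡ 100 ≡ −1 (mod 101).
The value −1 means 74 is a non-residue modulo 101, so x² ≡ 74 (mod 101) is impossible.

No such integer exists.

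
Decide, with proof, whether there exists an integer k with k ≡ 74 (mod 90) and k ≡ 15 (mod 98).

Reduce both congruences modulo 2, which divides 90 and 98: they say k ≡ 74 (mod 2) and k ≡ 15 (mod 2).
But 74 mod 2 = 0 while 15 mod 2 = 1, a contradiction.
Therefore no such k exists.

There is no such integer.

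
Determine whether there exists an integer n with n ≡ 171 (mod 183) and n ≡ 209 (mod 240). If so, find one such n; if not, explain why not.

Reduce both congruences modulo 3, which divides 183 and 240: they say n ≡ 171 (mod 3) and n ≡ 209 (mod 3).
But 171 mod 3 = 0 while 209 mod 3 = 2, a contradiction.
Therefore no such n exists.

No such integer exists.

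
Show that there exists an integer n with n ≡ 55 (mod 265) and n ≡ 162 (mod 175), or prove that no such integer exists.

No such integer exists.

Both moduli are multiples of 5 = gcd(265, 175), so any solution would satisfy n ≡ 55 and n ≡ 162 modulo 5 simultaneously.
But 55 mod 5 = 0 while 162 mod 5 = 2, a contradiction.
Therefore no such n exists.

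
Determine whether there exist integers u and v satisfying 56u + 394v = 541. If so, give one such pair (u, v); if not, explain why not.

No such integers exist.

Both 56 and 394 are divisible by gcd(56, 394) = 2, hence so is any combination 56u + 394v.
However 541 leaves remainder 1 on division by 2.
So the equation is unsolvable over ℤ.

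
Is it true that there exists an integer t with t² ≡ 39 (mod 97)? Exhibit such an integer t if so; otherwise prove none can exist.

No, no such integer exists.

97 is prime, so by Euler's criterion 39 is a square mod 97 iff 39^((97−1)/2) = 39^48 ≡ 1 (mod 97).
Squaring successively (mod 97): 39^2 = 1521 ≡ 66; 39^4 ≡ 66² = 4356 ≡ 88; 39^8 ≡ 88² = 7744 ≡ 81; 39^16 ≡ 81² = 6561 ≡ 62; 39^32 ≡ 62² = 3844 ≡ 61.
Since 48 = 32 + 16, 39^48 ≡ 61 · 62; multiplying out mod 97: 61·62 = 3782 ≡ 96. Thus 39^48 ≡ 96 ≡ −1 (mod 97).
The value −1 means 39 is a non-residue modulo 97, so t² ≡ 39 (mod 97) is impossible.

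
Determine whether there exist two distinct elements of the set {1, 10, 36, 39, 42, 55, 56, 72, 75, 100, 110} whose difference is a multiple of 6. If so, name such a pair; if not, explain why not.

Yes: 1 and 55.

Both 1 and 55 leave remainder 1 on division by 6; their difference 54 = 9·6 is a multiple of 6.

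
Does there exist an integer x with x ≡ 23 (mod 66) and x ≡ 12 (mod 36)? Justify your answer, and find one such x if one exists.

Both moduli are multiples of 6 = gcd(66, 36), so any solution would satisfy x ≡ 23 and x ≡ 12 modulo 6 simultaneously.
But 23 mod 6 = 5 while 12 mod 6 = 0, a contradiction.
Hence the system has no solution.

There is no such integer.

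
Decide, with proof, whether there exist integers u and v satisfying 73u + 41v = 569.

u = 37, v = -52

73 and 41 are coprime, so 73u + 41v ranges over all of ℤ.
Run the Euclidean algorithm on 73 and 41: 73 = 1·41 + 32, 41 = 1·32 + 9, 32 = 3·9 + 5, 9 = 1·5 + 4, 5 = 1·4 + 1, 4 = 4·1 + 0.
Back-substituting, 1 = 5 − 1·4 = 5 − (9 − 1·5) = −9 + 2·5 = −9 + 2·(32 − 3·9) = 2·32 − 7·9 = 2·32 − 7·(41 − 1·32) = −7·41 + 9·32 = −7·41 + 9·(73 − 1·41) = 9·73 − 16·41; that is, 73·9 + 41·(-16) = 1.
Multiplying through by 569: u = 9·569 = 5121, v = (-16)·569 = -9104 is a solution.
Subtracting 124·41 from u and adding 124·73 to v gives the tidier solution (37, -52).
Indeed 73·37 + 41·(-52) = 2701 − 2132 = 569.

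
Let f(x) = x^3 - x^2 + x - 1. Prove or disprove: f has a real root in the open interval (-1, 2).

f(-1) = -4 and f(2) = 5, which have opposite signs.
Since f is a polynomial it is continuous on [-1, 2].
By the Intermediate Value Theorem, f takes the value 0 somewhere in the open interval.

Such a root exists.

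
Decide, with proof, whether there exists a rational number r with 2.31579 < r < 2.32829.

Multiplying by 22: 22·2.31579 = 50.94738 and 22·2.32829 = 51.22238, so the integer 51 lies strictly between them.
Dividing back, 2.31579 < 51/22 < 2.32829, and 51/22 is rational.

r = 51/22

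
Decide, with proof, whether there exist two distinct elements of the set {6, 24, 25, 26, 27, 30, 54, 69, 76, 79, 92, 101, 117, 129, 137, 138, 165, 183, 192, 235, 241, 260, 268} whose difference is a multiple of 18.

Both 6 and 24 leave remainder 6 on division by 18; their difference 18 = 1·18 is a multiple of 18.

6 and 24 are such a pair.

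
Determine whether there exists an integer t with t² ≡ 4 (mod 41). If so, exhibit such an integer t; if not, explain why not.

t = 39 works: 39² = 1521, and 1521 − 4 = 1517 = 37·41.

t = 39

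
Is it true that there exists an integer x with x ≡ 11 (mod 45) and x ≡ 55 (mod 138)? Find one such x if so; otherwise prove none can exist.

There is no such integer.

gcd(45, 138) = 3. If x ≡ 11 (mod 45) and x ≡ 55 (mod 138), then x ≡ 11 (mod 3) and x ≡ 55 (mod 3).
However 11 ≡ 2 and 55 ≡ 1 (mod 3), and 2 ≠ 1.
Therefore no such x exists.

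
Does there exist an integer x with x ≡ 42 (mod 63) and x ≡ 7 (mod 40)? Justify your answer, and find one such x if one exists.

Since 63 and 40 share no common factor, CRT says the pair of congruences has a solution (unique mod 2520).
Any solution of the first congruence is x = 42 + 63t; substituting into the second, 63t ≡ 7 − 42 ≡ 5 (mod 40).
63 ≡ 23 (mod 40), so this reads 23t ≡ 5 (mod 40). Invert 23 mod 40 by the Euclidean algorithm: 40 = 1·23 + 17, 23 = 1·17 + 6, 17 = 2·6 + 5, 6 = 1·5 + 1, 5 = 5·1 + 0; back-substituting, 1 = 6 − 1·5 = 6 − (17 − 2·6) = −17 + 3·6 = −17 + 3·(23 − 1·17) = 3·23 − 4·17 = 3·23 − 4·(40 − 1·23) = −4·40 + 7·23. Hence 23·7 ≡ 1, so 23⁻¹ ≡ 7 (mod 40).
Therefore t ≡ 7·5 = 35 (mod 40).
Taking t = 35 gives x = 42 + 63·35 = 2247.
Check: 2247 mod 63 = 42, 2247 mod 40 = 7. ✓

x = 2247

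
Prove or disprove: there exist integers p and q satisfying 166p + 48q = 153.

No such integers exist.

gcd(166, 48) = 2, so every integer of the form 166p + 48q is a multiple of 2.
But 153 is not a multiple of 2 (it leaves remainder 1).
So the equation is unsolvable over ℤ.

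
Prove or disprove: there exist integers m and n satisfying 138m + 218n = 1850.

Every value of 138m + 218n is a multiple of gcd(138, 218) = 2; since 2 ∣ 1850, solutions exist.
Dividing through by 2 reduces the equation to 69m + 109n = 925.
Dividing repeatedly: 109 = 1·69 + 40, 69 = 1·40 + 29, 40 = 1·29 + 11, 29 = 2·11 + 7, 11 = 1·7 + 4, 7 = 1·4 + 3, 4 = 1·3 + 1, 3 = 3·1 + 0.
Working back up the chain: 1 = 4 − 1·3 = 4 − (7 − 1·4) = −7 + 2·4 = −7 + 2·(11 − 1·7) = 2·11 − 3·7 = 2·11 − 3·(29 − 2·11) = −3·29 + 8·11 = −3·29 + 8·(40 − 1·29) = 8·40 − 11·29 = 8·40 − 11·(69 − 1·40) = −11·69 + 19·40 = −11·69 + 19·(109 − 1·69) = 19·109 − 30·69. So 69·(-30) + 109·19 = 1.
Multiplying through by 925: m = (-30)·925 = -27750, n = 19·925 = 17575 is a solution.
The general solution is m = -27750 + 109k, n = 17575 − 69k; taking k = 255 gives the smaller pair m = 45, n = -20.
Indeed 138·45 + 218·(-20) = 6210 − 4360 = 1850.

m = 45, n = -20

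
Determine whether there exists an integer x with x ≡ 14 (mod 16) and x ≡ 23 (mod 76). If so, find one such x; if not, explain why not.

Both moduli are multiples of 4 = gcd(16, 76), so any solution would satisfy x ≡ 14 and x ≡ 23 modulo 4 simultaneously.
However 14 ≡ 2 and 23 ≡ 3 (mod 4), and 2 ≠ 3.
So no integer satisfies both congruences.

No such integer exists.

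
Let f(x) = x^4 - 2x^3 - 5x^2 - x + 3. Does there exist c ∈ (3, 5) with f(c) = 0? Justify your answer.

f(3) = -18 and f(5) = 248, which have opposite signs.
Since f is a polynomial it is continuous on [3, 5].
The Intermediate Value Theorem then guarantees some c ∈ (3, 5) with f(c) = 0.

Such a root exists.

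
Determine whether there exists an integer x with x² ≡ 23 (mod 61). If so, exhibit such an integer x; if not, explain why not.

No, no such integer exists.

Apply Euler's criterion with the prime 61: 23 is a quadratic residue iff 23^30 ≡ 1 (mod 61), and a non-residue iff it is ≡ −1.
Repeated squaring mod 61: 23^2 = 529 ≡ 41; 23^4 ≡ 41² = 1681 ≡ 34; 23^8 ≡ 34² = 1156 ≡ 58; 23^16 ≡ 58² = 3364 ≡ 9.
Since 30 = 16 + 8 + 4 + 2, 23^30 ≡ 9 · 58 · 34 · 41; multiplying out mod 61: 9·58 = 522 ≡ 34, then 34·34 = 1156 ≡ 58, then 58·41 = 2378 ≡ 60. Thus 23^30 ≡ 60 ≡ −1 (mod 61).
By Euler's criterion 23 is a quadratic non-residue mod 61: no x satisfies x² ≡ 23 (mod 61).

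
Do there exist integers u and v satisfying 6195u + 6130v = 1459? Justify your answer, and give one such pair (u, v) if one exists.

Both 6195 and 6130 are divisible by gcd(6195, 6130) = 5, hence so is any combination 6195u + 6130v.
But 1459 = 5·291 + 4, so 5 ∤ 1459.
Therefore 6195u + 6130v = 1459 has no solution in integers.

No, no such integers exist.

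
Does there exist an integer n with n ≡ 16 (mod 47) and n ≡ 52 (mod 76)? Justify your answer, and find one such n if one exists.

gcd(47, 76) = 1, so the Chinese Remainder Theorem guarantees exactly one residue class mod 3572 satisfying both.
Write n = 16 + 47t and require 16 + 47t ≡ 52 (mod 76), i.e. 47t ≡ 36 (mod 76).
Since 47·55 = 2585 = 34·76 + 1, the inverse of 47 mod 76 is 55.
Multiplying by 55: t ≡ 55·36 = 1980 ≡ 4 (mod 76).
Taking t = 4 gives n = 16 + 47·4 = 204.
Indeed 204 ≡ 16 (mod 47) and 204 ≡ 52 (mod 76).

n = 204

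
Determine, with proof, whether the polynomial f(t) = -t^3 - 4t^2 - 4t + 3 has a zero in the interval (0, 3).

Such a root exists.

f(0) = 3 and f(3) = -72, which have opposite signs.
Since f is a polynomial it is continuous on [0, 3].
By the Intermediate Value Theorem, f takes the value 0 somewhere in the open interval.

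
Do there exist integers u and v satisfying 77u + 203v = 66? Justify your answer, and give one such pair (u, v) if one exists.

gcd(77, 203) = 7, so every integer of the form 77u + 203v is a multiple of 7.
But 66 = 7·9 + 3, so 7 ∤ 66.
So the equation is unsolvable over ℤ.

There are no such integers.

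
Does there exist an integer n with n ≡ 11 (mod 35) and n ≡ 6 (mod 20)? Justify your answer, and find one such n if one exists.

The moduli are not coprime: gcd(35, 20) = 5. Compatibility requires 5 ∣ (6 − 11) = -5, which holds, so solutions exist.
The integers ≡ 11 (mod 35) are 11, 46, …; their remainders mod 20 are 11, 6, so n = 46 is the first that is ≡ 6 (mod 20).
Verify: 46 = 1·35 + 11 and 46 = 2·20 + 6. ✓

n = 46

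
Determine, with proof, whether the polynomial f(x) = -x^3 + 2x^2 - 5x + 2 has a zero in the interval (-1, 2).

f(-1) = 10 and f(2) = -8, which have opposite signs.
As a polynomial, f is continuous on every closed interval.
By the Intermediate Value Theorem f must vanish at some point of (-1, 2).

Such a root exists.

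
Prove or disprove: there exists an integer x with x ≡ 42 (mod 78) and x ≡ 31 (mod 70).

Both moduli are multiples of 2 = gcd(78, 70), so any solution would satisfy x ≡ 42 and x ≡ 31 modulo 2 simultaneously.
However 42 ≡ 0 and 31 ≡ 1 (mod 2), and 0 ≠ 1.
So no integer satisfies both congruences.

No, no such integer exists.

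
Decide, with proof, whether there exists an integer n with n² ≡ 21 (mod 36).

There is no such integer.

Since 9 ∣ 36, a solution of n² ≡ 21 (mod 36) would also satisfy n² ≡ 21 ≡ 3 (mod 9).
Squares mod 9 repeat after n = 4 (as (−n)² = n²); for n = 0..4 they are 0, 1, 4, 0, 7.
The set of squares mod 9 is therefore {0, 1, 4, 7}, which does not contain 3.
Hence no integer n has n² ≡ 21 (mod 36).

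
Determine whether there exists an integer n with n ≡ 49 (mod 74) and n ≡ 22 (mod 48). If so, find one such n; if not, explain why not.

Both moduli are multiples of 2 = gcd(74, 48), so any solution would satisfy n ≡ 49 and n ≡ 22 modulo 2 simultaneously.
However 49 ≡ 1 and 22 ≡ 0 (mod 2), and 1 ≠ 0.
So no integer satisfies both congruences.

No such integer exists.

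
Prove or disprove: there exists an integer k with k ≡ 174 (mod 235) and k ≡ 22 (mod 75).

No such integer exists.

gcd(235, 75) = 5. If k ≡ 174 (mod 235) and k ≡ 22 (mod 75), then k ≡ 174 (mod 5) and k ≡ 22 (mod 5).
But 174 mod 5 = 4 while 22 mod 5 = 2, a contradiction.
So no integer satisfies both congruences.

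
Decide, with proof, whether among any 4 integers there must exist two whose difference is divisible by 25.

Consider the 4 integers 42, 43, 44, 45. They lie in distinct residue classes modulo 25, since 4 ≤ 25.
No two share a residue, so no pair has difference divisible by 25; the claim fails for this set.

No; for instance {42, 43, 44, 45} is a counterexample.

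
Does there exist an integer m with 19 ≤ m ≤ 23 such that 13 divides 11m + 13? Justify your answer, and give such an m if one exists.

There is no such integer m in that range.

The values of 11m + 13 for m = 19, 20, …, 23 are 222, 233, 244, 255, 266; reduced mod 13 these are 1, 12, 10, 8, 6.
None is 0, so 13 never divides 11m + 13 on this range.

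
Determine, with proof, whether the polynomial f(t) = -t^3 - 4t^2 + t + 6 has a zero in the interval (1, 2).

f(1) = 2 and f(2) = -16, which have opposite signs.
Since f is a polynomial it is continuous on [1, 2].
By the Intermediate Value Theorem, f takes the value 0 somewhere in the open interval.

Yes, f has a root in the interval.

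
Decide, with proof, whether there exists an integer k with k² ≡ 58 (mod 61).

k = 34

k = 34 works: 34² = 1156, and 1156 − 58 = 1098 = 18·61.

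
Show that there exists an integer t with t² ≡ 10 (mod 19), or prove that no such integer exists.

No, no such integer exists.

Since (19 − t)² ≡ t² (mod 19), it suffices to square t = 0, 1, …, 9: the residues are 0, 1, 4, 9, 16, 6, 17, 11, 7, 5.
So the quadratic residues mod 19 are {0, 1, 4, 5, 6, 7, 9, 11, 16, 17}, and 10 is not among them.
Therefore t² ≡ 10 (mod 19) has no solution.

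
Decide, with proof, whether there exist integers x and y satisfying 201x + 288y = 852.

x = 20, y = -11

Since gcd(201, 288) = 3 and 852 = 3·284, Bézout's identity guarantees a solution.
Dividing through by 3 reduces the equation to 67x + 96y = 284.
Run the Euclidean algorithm on 96 and 67: 96 = 1·67 + 29, 67 = 2·29 + 9, 29 = 3·9 + 2, 9 = 4·2 + 1, 2 = 2·1 + 0.
Back-substituting, 1 = 9 − 4·2 = 9 − 4·(29 − 3·9) = −4·29 + 13·9 = −4·29 + 13·(67 − 2·29) = 13·67 − 30·29 = 13·67 − 30·(96 − 1·67) = −30·96 + 43·67; that is, 67·43 + 96·(-30) = 1.
Times 284: 67·12212 + 96·(-8520) = 284, so (12212, -8520) solves it.
Subtracting 127·96 from x and adding 127·67 to y gives the tidier solution (20, -11).
Check: 201·20 + 288·(-11) = 4020 − 3168 = 852. ✓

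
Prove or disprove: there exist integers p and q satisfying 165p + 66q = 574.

No such integers exist.

Any value of 165p + 66q is a multiple of gcd(165, 66) = 33.
But 574 = 33·17 + 13, so 33 ∤ 574.
So the equation is unsolvable over ℤ.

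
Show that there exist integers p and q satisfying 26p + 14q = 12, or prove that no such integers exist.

p = 1, q = -1

gcd(26, 14) = 2, and 2 divides 12, so integer solutions exist.
Dividing through by 2 reduces the equation to 13p + 7q = 6.
Run the Euclidean algorithm on 13 and 7: 13 = 1·7 + 6, 7 = 1·6 + 1, 6 = 6·1 + 0.
Unwinding: 1 = 7 − 1·6 = 7 − (13 − 1·7) = −13 + 2·7, i.e. 13·(-1) + 7·2 = 1.
Scaling by 6 gives the particular solution (p, q) = (-6, 12).
Shifting by a multiple of (7, −13) keeps it a solution: p = -6 + 1·7 = 1, q = 12 − 1·13 = -1.
Check: 26·1 + 14·(-1) = 26 − 14 = 12. ✓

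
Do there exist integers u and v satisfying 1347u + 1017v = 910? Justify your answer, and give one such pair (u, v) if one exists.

gcd(1347, 1017) = 3, so every integer of the form 1347u + 1017v is a multiple of 3.
But 910 is not a multiple of 3 (it leaves remainder 1).
Therefore 1347u + 1017v = 910 has no solution in integers.

No such integers exist.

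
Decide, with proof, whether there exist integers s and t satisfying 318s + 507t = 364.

There are no such integers.

Any value of 318s + 507t is a multiple of gcd(318, 507) = 3.
But 364 is not a multiple of 3 (it leaves remainder 1).
Hence no integers s, t satisfy the equation.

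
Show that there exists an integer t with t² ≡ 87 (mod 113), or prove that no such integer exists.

t = 58

t = 58 works: 58² = 3364, and 3364 − 87 = 3277 = 29·113.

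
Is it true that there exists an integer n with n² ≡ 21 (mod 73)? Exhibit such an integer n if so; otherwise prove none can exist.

73 is prime, so by Euler's criterion 21 is a square mod 73 iff 21^((73−1)/2) = 21^36 ≡ 1 (mod 73).
Squaring successively (mod 73): 21^2 = 441 ≡ 3; 21^4 ≡ 3² = 9 ≡ 9; 21^8 ≡ 9² = 81 ≡ 8; 21^16 ≡ 8² = 64 ≡ 64; 21^32 ≡ 64² = 4096 ≡ 8.
Since 36 = 32 + 4, 21^36 ≡ 8 · 9; multiplying out mod 73: 8·9 = 72 ≡ 72. Thus 21^36 ≡ 72 ≡ −1 (mod 73).
The value −1 means 21 is a non-residue modulo 73, so n² ≡ 21 (mod 73) is impossible.

There is no such integer.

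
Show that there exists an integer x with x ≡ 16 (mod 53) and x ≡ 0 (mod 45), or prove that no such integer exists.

gcd(53, 45) = 1, so the Chinese Remainder Theorem guarantees exactly one residue class mod 2385 satisfying both.
Write x = 16 + 53t and require 16 + 53t ≡ 0 (mod 45), i.e. 53t ≡ 29 (mod 45).
53 ≡ 8 (mod 45), so this reads 8t ≡ 29 (mod 45). To invert 8 modulo 45: 45 = 5·8 + 5, 8 = 1·5 + 3, 5 = 1·3 + 2, 3 = 1·2 + 1, 2 = 2·1 + 0, and unwinding, 1 = 3 − 1·2 = 3 − (5 − 1·3) = −5 + 2·3 = −5 + 2·(8 − 1·5) = 2·8 − 3·5 = 2·8 − 3·(45 − 5·8) = −3·45 + 17·8. Thus 8⁻¹ ≡ 17 (mod 45).
Multiplying by 17: t ≡ 17·29 = 493 ≡ 43 (mod 45).
With t = 43: x = 16 + 53·43 = 2295.
Verify: 2295 = 43·53 + 16 and 2295 = 51·45 + 0. ✓

x = 2295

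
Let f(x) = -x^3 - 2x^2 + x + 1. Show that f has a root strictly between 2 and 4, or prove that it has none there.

No.

The endpoint values f(2) = -13 and f(4) = -91 are both negative. Claim: f(x) < 0 for every x in (2, 4).
Shift to the endpoint 2: with x = 2 + u (0 < u < 2), one computes f(2 + u) = -u^3 - 8u^2 - 19u - 13.
The nonzero coefficients here are all negative, so for u > 0 every term is negative (or zero), and the constant term -13 is strictly negative.
So f is strictly negative on (2, 4); no root exists in the interval.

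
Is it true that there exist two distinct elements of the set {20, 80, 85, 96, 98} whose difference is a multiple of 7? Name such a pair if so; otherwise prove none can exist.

Two integers differ by a multiple of 7 exactly when they have the same residue mod 7. The residues are 20↦6, 80↦3, 85↦1, 96↦5, 98↦0.
All 5 residues are distinct, so no two elements differ by a multiple of 7.

No such pair exists.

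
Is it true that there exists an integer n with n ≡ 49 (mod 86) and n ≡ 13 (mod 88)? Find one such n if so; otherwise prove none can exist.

n = 1597

Here gcd(86, 88) = 2, and both 49 and 13 leave remainder 1 mod 2, so the system is consistent.
Write n = 49 + 86t. Then 86t ≡ 13 − 49 ≡ 52 (mod 88); dividing through by 2 gives 43t ≡ 26 (mod 44).
Since 43·43 = 1849 = 42·44 + 1, the inverse of 43 mod 44 is 43.
Therefore t ≡ 43·26 = 1118 ≡ 18 (mod 44).
Then n = 49 + 86·18 = 1597.
Verify: 1597 = 18·86 + 49 and 1597 = 18·88 + 13. ✓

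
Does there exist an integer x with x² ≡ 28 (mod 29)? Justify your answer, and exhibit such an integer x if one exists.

Take x = 17. Then 17² = 289 = 9·29 + 28, so 17² ≡ 28 (mod 29).

x = 17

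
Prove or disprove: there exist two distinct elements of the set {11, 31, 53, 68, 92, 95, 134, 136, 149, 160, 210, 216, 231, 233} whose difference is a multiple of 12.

Yes: 11 and 95.

Reduce each element mod 12: 11↦11, 31↦7, 53↦5, 68↦8, 92↦8, 95↦11, 134↦2, 136↦4, 149↦5, 160↦4, 210↦6, 216↦0, 231↦3, 233↦5. The residue 11 repeats (at 11 and 95), and 95 − 11 = 84 = 7·12.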